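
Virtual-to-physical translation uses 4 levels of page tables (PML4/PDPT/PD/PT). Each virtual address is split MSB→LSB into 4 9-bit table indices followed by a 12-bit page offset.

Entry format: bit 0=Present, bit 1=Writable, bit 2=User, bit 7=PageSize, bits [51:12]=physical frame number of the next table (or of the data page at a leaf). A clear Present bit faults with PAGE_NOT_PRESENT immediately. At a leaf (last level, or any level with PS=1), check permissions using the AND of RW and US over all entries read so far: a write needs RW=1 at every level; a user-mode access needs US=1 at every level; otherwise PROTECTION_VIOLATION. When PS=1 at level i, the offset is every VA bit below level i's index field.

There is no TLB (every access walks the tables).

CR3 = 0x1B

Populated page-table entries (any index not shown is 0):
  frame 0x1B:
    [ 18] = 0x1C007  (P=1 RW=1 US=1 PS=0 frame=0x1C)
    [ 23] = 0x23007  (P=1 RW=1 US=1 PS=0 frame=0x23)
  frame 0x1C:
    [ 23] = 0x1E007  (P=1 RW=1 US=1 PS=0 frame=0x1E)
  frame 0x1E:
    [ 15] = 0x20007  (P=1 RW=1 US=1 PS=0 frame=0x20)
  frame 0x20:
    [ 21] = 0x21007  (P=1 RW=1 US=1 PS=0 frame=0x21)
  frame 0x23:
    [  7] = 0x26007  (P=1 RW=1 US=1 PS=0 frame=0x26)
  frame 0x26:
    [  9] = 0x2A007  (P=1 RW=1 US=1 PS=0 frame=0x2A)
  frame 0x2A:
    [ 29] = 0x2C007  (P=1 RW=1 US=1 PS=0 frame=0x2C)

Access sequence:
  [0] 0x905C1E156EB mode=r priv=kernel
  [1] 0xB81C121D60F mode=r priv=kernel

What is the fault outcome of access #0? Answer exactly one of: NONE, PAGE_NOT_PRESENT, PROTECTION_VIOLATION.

Trace:
#0 VA=0x905C1E156EB (r,kernel):
  lvl0: tbl 0x1B, slot 18 ⇒ 0x1C007 (P1/RW1/US1/PS0)
  lvl1: tbl 0x1C, slot 23 ⇒ 0x1E007 (P1/RW1/US1/PS0)
  lvl2: tbl 0x1E, slot 15 ⇒ 0x20007 (P1/RW1/US1/PS0)
  lvl3: tbl 0x20, slot 21 ⇒ 0x21007 (P1/RW1/US1/PS0)
  ⇒ phys 0x216EB  [4 reads]
#1 VA=0xB81C121D60F (r,kernel):
  lvl0: tbl 0x1B, slot 23 ⇒ 0x23007 (P1/RW1/US1/PS0)
  lvl1: tbl 0x23, slot 7 ⇒ 0x26007 (P1/RW1/US1/PS0)
  lvl2: tbl 0x26, slot 9 ⇒ 0x2A007 (P1/RW1/US1/PS0)
  lvl3: tbl 0x2A, slot 29 ⇒ 0x2C007 (P1/RW1/US1/PS0)
  ⇒ phys 0x2C60F  [4 reads]

Access #0 fault: NONE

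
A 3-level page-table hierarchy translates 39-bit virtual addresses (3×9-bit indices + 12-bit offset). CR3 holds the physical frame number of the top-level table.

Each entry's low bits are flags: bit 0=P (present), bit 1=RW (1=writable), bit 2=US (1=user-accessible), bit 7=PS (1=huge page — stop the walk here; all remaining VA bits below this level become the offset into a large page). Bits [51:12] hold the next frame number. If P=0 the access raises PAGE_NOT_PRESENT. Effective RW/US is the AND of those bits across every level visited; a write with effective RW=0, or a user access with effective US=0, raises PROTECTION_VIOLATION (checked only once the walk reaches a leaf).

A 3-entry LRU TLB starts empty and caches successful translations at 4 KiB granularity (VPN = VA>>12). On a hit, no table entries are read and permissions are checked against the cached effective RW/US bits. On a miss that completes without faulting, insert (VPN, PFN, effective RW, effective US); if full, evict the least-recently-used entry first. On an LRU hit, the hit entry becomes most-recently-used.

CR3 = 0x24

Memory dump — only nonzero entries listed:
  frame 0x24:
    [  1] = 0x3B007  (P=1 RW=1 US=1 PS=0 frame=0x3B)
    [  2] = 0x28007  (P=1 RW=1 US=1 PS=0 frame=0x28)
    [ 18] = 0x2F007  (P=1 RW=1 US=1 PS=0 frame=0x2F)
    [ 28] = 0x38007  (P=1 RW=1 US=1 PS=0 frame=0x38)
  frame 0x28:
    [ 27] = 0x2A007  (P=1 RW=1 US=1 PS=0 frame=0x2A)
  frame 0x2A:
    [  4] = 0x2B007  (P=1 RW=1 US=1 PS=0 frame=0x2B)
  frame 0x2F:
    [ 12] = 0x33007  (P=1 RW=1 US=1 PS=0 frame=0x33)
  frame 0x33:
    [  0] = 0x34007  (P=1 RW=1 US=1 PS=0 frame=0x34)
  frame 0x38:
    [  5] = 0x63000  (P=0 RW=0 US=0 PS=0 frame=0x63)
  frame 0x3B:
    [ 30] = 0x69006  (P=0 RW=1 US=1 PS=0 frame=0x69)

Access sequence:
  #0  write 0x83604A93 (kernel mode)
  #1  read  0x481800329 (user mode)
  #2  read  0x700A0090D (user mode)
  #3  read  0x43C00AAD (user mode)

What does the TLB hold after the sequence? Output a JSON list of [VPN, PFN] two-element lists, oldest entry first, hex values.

Trace:
#0 VA=0x83604A93 (w,kernel):
  L0 @0x24[2] → 0x28007  P=1,RW=1,US=1,PS=0
  L1 @0x28[27] → 0x2A007  P=1,RW=1,US=1,PS=0
  L2 @0x2A[4] → 0x2B007  P=1,RW=1,US=1,PS=0
  ⇒ phys 0x2BA93  [3 reads]
#1 VA=0x481800329 (r,user):
  L0 @0x24[18] → 0x2F007  P=1,RW=1,US=1,PS=0
  L1 @0x2F[12] → 0x33007  P=1,RW=1,US=1,PS=0
  L2 @0x33[0] → 0x34007  P=1,RW=1,US=1,PS=0
  ⇒ phys 0x34329  [3 reads]
#2 VA=0x700A0090D (r,user):
  L0 @0x24[28] → 0x38007  P=1,RW=1,US=1,PS=0
  L1 @0x38[5] → 0x63000  P=0,RW=0,US=0,PS=0
  ⇒ fault: PAGE_NOT_PRESENT  — 2 lookups
#3 VA=0x43C00AAD (r,user):
  L0 @0x24[1] → 0x3B007  P=1,RW=1,US=1,PS=0
  L1 @0x3B[30] → 0x69006  P=0,RW=1,US=1,PS=0
  ⇒ fault: PAGE_NOT_PRESENT  — 2 lookups

TLB: [["0x83604", "0x2B"], ["0x481800", "0x34"]]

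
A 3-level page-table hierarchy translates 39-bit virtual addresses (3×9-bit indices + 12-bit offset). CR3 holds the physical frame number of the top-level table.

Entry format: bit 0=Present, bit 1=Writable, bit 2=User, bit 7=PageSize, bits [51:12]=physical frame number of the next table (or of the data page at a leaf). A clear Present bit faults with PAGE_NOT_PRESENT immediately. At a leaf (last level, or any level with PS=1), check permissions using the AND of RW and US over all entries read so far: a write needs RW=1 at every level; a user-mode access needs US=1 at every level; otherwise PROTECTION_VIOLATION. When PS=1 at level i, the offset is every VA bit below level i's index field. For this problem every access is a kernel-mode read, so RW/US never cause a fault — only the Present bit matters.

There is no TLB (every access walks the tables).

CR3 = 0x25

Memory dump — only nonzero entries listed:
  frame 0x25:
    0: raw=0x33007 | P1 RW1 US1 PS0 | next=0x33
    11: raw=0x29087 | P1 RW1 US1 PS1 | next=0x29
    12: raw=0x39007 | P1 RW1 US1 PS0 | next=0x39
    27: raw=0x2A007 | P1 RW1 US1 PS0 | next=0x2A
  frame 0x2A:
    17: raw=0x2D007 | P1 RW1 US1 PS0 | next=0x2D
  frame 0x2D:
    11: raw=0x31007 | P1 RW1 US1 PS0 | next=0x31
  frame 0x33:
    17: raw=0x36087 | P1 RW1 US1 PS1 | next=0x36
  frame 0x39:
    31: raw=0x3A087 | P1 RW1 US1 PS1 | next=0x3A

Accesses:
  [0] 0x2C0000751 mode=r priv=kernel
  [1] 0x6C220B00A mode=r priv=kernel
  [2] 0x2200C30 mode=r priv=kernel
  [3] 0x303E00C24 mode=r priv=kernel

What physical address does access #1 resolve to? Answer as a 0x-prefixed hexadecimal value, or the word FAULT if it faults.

Per-access translation:
#0 VA=0x2C0000751 (r,kernel):
  [0] read 0x25 idx=11: raw=0x29087 flags P=1 W=1 U=1 S=1
  ⇒ phys 0x29751 (huge @L0)  [1 reads]
#1 VA=0x6C220B00A (r,kernel):
  [0] read 0x25 idx=27: raw=0x2A007 flags P=1 W=1 U=1 S=0
  [1] read 0x2A idx=17: raw=0x2D007 flags P=1 W=1 U=1 S=0
  [2] read 0x2D idx=11: raw=0x31007 flags P=1 W=1 U=1 S=0
  ⇒ phys 0x3100A  [3 reads]
#2 VA=0x2200C30 (r,kernel):
  [0] read 0x25 idx=0: raw=0x33007 flags P=1 W=1 U=1 S=0
  [1] read 0x33 idx=17: raw=0x36087 flags P=1 W=1 U=1 S=1
  ⇒ phys 0x36C30 (huge @L1)  [2 reads]
#3 VA=0x303E00C24 (r,kernel):
  [0] read 0x25 idx=12: raw=0x39007 flags P=1 W=1 U=1 S=0
  [1] read 0x39 idx=31: raw=0x3A087 flags P=1 W=1 U=1 S=1
  ⇒ phys 0x3AC24 (huge @L1)  [2 reads]

Access #1 PA: 0x3100A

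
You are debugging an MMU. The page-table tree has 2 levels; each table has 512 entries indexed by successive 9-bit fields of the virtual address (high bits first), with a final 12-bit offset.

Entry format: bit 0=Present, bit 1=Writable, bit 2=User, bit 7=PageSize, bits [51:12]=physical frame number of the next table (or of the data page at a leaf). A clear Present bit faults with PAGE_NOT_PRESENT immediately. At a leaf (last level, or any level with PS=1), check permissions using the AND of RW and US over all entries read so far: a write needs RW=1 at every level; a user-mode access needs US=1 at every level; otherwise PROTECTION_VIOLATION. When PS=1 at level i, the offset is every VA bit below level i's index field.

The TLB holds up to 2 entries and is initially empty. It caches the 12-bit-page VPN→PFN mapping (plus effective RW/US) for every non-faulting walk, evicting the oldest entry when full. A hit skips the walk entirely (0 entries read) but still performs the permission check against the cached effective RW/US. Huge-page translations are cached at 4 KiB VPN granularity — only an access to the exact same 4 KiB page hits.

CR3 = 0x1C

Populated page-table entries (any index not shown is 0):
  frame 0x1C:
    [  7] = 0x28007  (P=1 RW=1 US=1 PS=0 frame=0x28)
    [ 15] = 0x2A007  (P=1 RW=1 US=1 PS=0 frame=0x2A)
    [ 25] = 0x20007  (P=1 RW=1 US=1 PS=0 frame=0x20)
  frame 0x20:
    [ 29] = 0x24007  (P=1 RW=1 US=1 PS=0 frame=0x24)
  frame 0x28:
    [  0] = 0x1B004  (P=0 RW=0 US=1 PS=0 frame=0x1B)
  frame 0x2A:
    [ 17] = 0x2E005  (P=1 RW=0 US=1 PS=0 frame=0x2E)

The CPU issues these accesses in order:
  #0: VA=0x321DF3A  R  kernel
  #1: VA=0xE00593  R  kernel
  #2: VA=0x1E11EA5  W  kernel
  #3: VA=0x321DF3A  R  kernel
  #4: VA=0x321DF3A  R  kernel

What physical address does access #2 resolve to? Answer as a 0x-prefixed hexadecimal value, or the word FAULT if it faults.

Trace:
#0 VA=0x321DF3A (r,kernel):
  L0 @0x1C[25] → 0x20007  P=1,RW=1,US=1,PS=0
  L1 @0x20[29] → 0x24007  P=1,RW=1,US=1,PS=0
  ⇒ phys 0x24F3A  [2 reads]
#1 VA=0xE00593 (r,kernel):
  L0 @0x1C[7] → 0x28007  P=1,RW=1,US=1,PS=0
  L1 @0x28[0] → 0x1B004  P=0,RW=0,US=1,PS=0
  ⇒ fault: PAGE_NOT_PRESENT  — 2 lookups
#2 VA=0x1E11EA5 (w,kernel):
  L0 @0x1C[15] → 0x2A007  P=1,RW=1,US=1,PS=0
  L1 @0x2A[17] → 0x2E005  P=1,RW=0,US=1,PS=0
  ⇒ fault: PROTECTION_VIOLATION  — 2 lookups
#3 VA=0x321DF3A (r,kernel):
  TLB hit vpn=0x321D → PA=0x24F3A
#4 VA=0x321DF3A (r,kernel):
  TLB hit vpn=0x321D → PA=0x24F3A

Access #2 PA: FAULT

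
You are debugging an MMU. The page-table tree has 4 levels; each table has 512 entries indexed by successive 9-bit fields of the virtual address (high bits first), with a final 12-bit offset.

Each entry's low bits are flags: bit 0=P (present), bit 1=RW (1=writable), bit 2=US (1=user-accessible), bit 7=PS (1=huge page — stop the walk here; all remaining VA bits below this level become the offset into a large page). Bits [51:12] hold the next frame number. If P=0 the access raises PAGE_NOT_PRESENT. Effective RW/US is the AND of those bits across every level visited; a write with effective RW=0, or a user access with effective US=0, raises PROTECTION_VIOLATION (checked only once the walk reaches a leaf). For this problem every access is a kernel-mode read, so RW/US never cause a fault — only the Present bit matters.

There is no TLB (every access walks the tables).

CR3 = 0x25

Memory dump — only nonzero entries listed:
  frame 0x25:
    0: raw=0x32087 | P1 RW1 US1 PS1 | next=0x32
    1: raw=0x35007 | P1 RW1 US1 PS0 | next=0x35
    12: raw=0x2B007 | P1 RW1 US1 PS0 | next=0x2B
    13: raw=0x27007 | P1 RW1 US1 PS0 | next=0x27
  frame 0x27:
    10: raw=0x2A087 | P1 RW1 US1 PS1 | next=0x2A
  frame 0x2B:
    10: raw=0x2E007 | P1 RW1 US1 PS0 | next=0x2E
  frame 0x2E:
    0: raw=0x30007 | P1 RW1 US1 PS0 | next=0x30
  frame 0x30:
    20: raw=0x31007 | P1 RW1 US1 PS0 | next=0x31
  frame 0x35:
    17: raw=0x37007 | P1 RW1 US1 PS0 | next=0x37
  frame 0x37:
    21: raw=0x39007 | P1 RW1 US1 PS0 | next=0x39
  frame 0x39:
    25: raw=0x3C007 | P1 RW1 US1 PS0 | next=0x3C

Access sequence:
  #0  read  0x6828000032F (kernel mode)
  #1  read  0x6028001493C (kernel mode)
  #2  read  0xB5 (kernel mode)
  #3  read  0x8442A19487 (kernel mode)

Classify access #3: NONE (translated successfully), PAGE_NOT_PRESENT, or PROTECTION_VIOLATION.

Trace:
#0 VA=0x6828000032F (r,kernel):
  [0] read 0x25 idx=13: raw=0x27007 flags P=1 W=1 U=1 S=0
  [1] read 0x27 idx=10: raw=0x2A087 flags P=1 W=1 U=1 S=1
  → PA=0x2A32F (huge @L1)  (2 entries read)
#1 VA=0x6028001493C (r,kernel):
  [0] read 0x25 idx=12: raw=0x2B007 flags P=1 W=1 U=1 S=0
  [1] read 0x2B idx=10: raw=0x2E007 flags P=1 W=1 U=1 S=0
  [2] read 0x2E idx=0: raw=0x30007 flags P=1 W=1 U=1 S=0
  [3] read 0x30 idx=20: raw=0x31007 flags P=1 W=1 U=1 S=0
  → PA=0x3193C  (4 entries read)
#2 VA=0xB5 (r,kernel):
  [0] read 0x25 idx=0: raw=0x32087 flags P=1 W=1 U=1 S=1
  → PA=0x320B5 (huge @L0)  (1 entries read)
#3 VA=0x8442A19487 (r,kernel):
  [0] read 0x25 idx=1: raw=0x35007 flags P=1 W=1 U=1 S=0
  [1] read 0x35 idx=17: raw=0x37007 flags P=1 W=1 U=1 S=0
  [2] read 0x37 idx=21: raw=0x39007 flags P=1 W=1 U=1 S=0
  [3] read 0x39 idx=25: raw=0x3C007 flags P=1 W=1 U=1 S=0
  → PA=0x3C487  (4 entries read)

Access #3 fault: NONE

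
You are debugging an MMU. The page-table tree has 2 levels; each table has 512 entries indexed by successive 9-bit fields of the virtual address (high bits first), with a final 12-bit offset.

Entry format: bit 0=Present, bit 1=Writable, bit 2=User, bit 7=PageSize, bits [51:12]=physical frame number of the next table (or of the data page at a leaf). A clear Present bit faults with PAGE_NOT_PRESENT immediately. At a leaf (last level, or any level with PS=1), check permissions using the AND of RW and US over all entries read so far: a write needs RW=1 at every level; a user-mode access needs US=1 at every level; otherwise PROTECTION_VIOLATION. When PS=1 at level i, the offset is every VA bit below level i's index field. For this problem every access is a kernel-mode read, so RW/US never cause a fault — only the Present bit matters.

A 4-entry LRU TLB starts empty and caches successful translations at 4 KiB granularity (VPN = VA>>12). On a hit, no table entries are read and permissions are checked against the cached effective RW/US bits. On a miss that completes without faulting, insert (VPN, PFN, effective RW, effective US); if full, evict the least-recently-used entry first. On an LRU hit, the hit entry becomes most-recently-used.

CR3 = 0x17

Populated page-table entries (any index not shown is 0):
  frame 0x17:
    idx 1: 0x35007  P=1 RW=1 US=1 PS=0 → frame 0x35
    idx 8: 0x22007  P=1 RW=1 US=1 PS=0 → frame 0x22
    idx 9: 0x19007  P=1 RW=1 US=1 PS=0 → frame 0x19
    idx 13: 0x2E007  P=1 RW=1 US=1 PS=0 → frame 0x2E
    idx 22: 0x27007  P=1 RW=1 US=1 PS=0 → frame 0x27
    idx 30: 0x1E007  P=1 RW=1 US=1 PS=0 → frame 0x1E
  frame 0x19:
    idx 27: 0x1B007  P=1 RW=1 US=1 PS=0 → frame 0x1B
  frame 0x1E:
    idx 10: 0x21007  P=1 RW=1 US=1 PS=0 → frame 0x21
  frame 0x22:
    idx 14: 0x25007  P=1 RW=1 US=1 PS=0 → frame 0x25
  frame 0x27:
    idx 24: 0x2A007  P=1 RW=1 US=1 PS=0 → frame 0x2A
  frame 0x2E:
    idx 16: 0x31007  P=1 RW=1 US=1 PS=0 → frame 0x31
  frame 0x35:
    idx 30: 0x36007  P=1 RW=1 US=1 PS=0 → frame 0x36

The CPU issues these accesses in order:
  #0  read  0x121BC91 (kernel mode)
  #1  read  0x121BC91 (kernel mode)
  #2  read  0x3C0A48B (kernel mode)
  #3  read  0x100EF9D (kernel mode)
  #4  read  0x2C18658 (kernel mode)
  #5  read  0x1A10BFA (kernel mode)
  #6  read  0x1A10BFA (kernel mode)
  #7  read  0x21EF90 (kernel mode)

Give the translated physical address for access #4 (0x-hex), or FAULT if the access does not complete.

Walk each access:
#0 VA=0x121BC91 (r,kernel):
  L0 @0x17[9] → 0x19007  P=1,RW=1,US=1,PS=0
  L1 @0x19[27] → 0x1B007  P=1,RW=1,US=1,PS=0
  ✓ 0x1BC91  — 2 lookups
#1 VA=0x121BC91 (r,kernel):
  TLB hit vpn=0x121B → PA=0x1BC91
#2 VA=0x3C0A48B (r,kernel):
  L0 @0x17[30] → 0x1E007  P=1,RW=1,US=1,PS=0
  L1 @0x1E[10] → 0x21007  P=1,RW=1,US=1,PS=0
  ✓ 0x2148B  — 2 lookups
#3 VA=0x100EF9D (r,kernel):
  L0 @0x17[8] → 0x22007  P=1,RW=1,US=1,PS=0
  L1 @0x22[14] → 0x25007  P=1,RW=1,US=1,PS=0
  ✓ 0x25F9D  — 2 lookups
#4 VA=0x2C18658 (r,kernel):
  L0 @0x17[22] → 0x27007  P=1,RW=1,US=1,PS=0
  L1 @0x27[24] → 0x2A007  P=1,RW=1,US=1,PS=0
  ✓ 0x2A658  — 2 lookups
#5 VA=0x1A10BFA (r,kernel):
  L0 @0x17[13] → 0x2E007  P=1,RW=1,US=1,PS=0
  L1 @0x2E[16] → 0x31007  P=1,RW=1,US=1,PS=0
  ✓ 0x31BFA  — 2 lookups
#6 VA=0x1A10BFA (r,kernel):
  TLB hit vpn=0x1A10 → PA=0x31BFA
#7 VA=0x21EF90 (r,kernel):
  L0 @0x17[1] → 0x35007  P=1,RW=1,US=1,PS=0
  L1 @0x35[30] → 0x36007  P=1,RW=1,US=1,PS=0
  ✓ 0x36F90  — 2 lookups

Access #4 PA: 0x2A658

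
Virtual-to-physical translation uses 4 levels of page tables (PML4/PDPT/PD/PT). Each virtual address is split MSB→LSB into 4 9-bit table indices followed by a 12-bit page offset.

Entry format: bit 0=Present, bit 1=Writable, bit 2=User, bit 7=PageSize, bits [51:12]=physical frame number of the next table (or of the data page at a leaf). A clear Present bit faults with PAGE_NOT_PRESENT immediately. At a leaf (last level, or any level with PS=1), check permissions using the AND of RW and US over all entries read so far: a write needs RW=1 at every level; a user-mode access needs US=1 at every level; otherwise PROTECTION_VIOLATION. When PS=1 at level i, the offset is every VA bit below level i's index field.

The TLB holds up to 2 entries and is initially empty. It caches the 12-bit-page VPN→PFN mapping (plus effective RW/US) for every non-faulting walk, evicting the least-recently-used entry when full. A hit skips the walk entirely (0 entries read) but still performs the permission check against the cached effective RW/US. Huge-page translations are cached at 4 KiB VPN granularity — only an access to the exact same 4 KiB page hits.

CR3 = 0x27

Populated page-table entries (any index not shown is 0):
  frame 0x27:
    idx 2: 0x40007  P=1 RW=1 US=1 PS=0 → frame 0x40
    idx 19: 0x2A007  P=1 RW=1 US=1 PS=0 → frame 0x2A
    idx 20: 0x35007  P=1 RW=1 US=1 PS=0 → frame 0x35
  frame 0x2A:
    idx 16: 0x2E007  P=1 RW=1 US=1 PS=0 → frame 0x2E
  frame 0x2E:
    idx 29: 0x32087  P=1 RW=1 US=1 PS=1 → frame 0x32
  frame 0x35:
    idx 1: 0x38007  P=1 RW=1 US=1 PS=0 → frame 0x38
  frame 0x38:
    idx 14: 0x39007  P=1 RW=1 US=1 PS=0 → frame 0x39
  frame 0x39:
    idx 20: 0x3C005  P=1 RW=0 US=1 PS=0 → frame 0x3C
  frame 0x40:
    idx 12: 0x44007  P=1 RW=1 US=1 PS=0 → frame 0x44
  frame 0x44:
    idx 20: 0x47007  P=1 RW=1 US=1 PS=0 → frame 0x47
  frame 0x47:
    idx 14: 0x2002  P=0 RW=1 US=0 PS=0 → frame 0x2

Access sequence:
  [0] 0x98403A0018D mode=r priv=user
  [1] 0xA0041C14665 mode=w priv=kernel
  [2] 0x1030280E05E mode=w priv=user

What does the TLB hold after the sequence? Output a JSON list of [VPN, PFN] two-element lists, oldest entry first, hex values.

Per-access translation:
#0 VA=0x98403A0018D (r,user):
  L0: frame=0x27 idx=19 entry=0x2A007 [P=1 RW=1 US=1 PS=0]
  L1: frame=0x2A idx=16 entry=0x2E007 [P=1 RW=1 US=1 PS=0]
  L2: frame=0x2E idx=29 entry=0x32087 [P=1 RW=1 US=1 PS=1]
  ✓ 0x3218D (huge @L2)  — 3 lookups
#1 VA=0xA0041C14665 (w,kernel):
  L0: frame=0x27 idx=20 entry=0x35007 [P=1 RW=1 US=1 PS=0]
  L1: frame=0x35 idx=1 entry=0x38007 [P=1 RW=1 US=1 PS=0]
  L2: frame=0x38 idx=14 entry=0x39007 [P=1 RW=1 US=1 PS=0]
  L3: frame=0x39 idx=20 entry=0x3C005 [P=1 RW=0 US=1 PS=0]
  ✗ PROTECTION_VIOLATION  [4 reads]
#2 VA=0x1030280E05E (w,user):
  L0: frame=0x27 idx=2 entry=0x40007 [P=1 RW=1 US=1 PS=0]
  L1: frame=0x40 idx=12 entry=0x44007 [P=1 RW=1 US=1 PS=0]
  L2: frame=0x44 idx=20 entry=0x47007 [P=1 RW=1 US=1 PS=0]
  L3: frame=0x47 idx=14 entry=0x2002 [P=0 RW=1 US=0 PS=0]
  ✗ PAGE_NOT_PRESENT  [4 reads]

TLB: [["0x98403A00", "0x32"]]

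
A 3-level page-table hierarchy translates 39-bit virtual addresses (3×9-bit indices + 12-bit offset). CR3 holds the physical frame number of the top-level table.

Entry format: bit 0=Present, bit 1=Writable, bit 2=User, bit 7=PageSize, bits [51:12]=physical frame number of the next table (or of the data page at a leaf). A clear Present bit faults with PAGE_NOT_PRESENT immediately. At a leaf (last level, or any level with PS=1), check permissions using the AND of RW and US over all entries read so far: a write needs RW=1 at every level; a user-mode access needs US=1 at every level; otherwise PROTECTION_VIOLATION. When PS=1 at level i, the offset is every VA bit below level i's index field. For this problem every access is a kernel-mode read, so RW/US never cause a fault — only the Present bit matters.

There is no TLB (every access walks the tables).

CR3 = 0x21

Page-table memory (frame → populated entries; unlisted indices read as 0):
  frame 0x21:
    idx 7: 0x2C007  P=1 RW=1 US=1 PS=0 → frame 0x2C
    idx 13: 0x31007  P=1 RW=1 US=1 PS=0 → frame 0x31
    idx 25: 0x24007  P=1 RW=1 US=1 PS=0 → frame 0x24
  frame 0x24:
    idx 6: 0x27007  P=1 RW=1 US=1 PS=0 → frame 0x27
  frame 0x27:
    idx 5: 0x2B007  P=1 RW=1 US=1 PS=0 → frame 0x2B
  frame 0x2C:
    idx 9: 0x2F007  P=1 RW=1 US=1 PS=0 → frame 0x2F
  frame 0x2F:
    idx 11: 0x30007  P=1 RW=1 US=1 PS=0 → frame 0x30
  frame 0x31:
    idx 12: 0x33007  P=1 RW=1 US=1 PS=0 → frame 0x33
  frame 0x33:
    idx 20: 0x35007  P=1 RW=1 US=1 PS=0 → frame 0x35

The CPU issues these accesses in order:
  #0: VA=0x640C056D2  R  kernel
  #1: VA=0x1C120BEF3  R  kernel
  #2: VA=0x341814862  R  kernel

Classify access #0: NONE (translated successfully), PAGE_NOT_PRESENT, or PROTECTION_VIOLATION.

Trace:
#0 VA=0x640C056D2 (r,kernel):
  L0: frame=0x21 idx=25 entry=0x24007 [P=1 RW=1 US=1 PS=0]
  L1: frame=0x24 idx=6 entry=0x27007 [P=1 RW=1 US=1 PS=0]
  L2: frame=0x27 idx=5 entry=0x2B007 [P=1 RW=1 US=1 PS=0]
  ✓ 0x2B6D2  — 3 lookups
#1 VA=0x1C120BEF3 (r,kernel):
  L0: frame=0x21 idx=7 entry=0x2C007 [P=1 RW=1 US=1 PS=0]
  L1: frame=0x2C idx=9 entry=0x2F007 [P=1 RW=1 US=1 PS=0]
  L2: frame=0x2F idx=11 entry=0x30007 [P=1 RW=1 US=1 PS=0]
  ✓ 0x30EF3  — 3 lookups
#2 VA=0x341814862 (r,kernel):
  L0: frame=0x21 idx=13 entry=0x31007 [P=1 RW=1 US=1 PS=0]
  L1: frame=0x31 idx=12 entry=0x33007 [P=1 RW=1 US=1 PS=0]
  L2: frame=0x33 idx=20 entry=0x35007 [P=1 RW=1 US=1 PS=0]
  ✓ 0x35862  — 3 lookups

Access #0 fault: NONE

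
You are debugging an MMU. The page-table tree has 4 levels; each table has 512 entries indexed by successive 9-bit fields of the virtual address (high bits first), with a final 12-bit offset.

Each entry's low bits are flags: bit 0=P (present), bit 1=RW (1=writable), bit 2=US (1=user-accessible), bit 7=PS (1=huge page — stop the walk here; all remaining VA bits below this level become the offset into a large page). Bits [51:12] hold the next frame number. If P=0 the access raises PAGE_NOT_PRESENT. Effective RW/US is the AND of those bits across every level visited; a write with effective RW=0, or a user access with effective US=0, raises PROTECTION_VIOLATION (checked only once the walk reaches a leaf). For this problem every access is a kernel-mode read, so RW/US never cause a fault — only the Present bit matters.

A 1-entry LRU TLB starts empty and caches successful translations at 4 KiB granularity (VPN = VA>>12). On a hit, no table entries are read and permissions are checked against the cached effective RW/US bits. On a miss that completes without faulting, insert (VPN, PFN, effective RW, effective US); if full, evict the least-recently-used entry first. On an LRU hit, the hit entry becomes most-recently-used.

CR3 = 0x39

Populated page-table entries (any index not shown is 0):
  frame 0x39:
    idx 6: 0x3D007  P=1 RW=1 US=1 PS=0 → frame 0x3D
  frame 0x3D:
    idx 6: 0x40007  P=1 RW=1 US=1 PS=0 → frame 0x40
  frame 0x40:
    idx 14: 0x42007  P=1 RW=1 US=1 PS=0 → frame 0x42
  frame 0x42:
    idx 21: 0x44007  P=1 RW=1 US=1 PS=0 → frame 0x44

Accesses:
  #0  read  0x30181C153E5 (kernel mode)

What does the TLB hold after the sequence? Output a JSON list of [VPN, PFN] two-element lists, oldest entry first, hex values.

Walk each access:
#0 VA=0x30181C153E5 (r,kernel):
  L0: frame=0x39 idx=6 entry=0x3D007 [P=1 RW=1 US=1 PS=0]
  L1: frame=0x3D idx=6 entry=0x40007 [P=1 RW=1 US=1 PS=0]
  L2: frame=0x40 idx=14 entry=0x42007 [P=1 RW=1 US=1 PS=0]
  L3: frame=0x42 idx=21 entry=0x44007 [P=1 RW=1 US=1 PS=0]
  ⇒ phys 0x443E5  [4 reads]

TLB: [["0x30181C15", "0x44"]]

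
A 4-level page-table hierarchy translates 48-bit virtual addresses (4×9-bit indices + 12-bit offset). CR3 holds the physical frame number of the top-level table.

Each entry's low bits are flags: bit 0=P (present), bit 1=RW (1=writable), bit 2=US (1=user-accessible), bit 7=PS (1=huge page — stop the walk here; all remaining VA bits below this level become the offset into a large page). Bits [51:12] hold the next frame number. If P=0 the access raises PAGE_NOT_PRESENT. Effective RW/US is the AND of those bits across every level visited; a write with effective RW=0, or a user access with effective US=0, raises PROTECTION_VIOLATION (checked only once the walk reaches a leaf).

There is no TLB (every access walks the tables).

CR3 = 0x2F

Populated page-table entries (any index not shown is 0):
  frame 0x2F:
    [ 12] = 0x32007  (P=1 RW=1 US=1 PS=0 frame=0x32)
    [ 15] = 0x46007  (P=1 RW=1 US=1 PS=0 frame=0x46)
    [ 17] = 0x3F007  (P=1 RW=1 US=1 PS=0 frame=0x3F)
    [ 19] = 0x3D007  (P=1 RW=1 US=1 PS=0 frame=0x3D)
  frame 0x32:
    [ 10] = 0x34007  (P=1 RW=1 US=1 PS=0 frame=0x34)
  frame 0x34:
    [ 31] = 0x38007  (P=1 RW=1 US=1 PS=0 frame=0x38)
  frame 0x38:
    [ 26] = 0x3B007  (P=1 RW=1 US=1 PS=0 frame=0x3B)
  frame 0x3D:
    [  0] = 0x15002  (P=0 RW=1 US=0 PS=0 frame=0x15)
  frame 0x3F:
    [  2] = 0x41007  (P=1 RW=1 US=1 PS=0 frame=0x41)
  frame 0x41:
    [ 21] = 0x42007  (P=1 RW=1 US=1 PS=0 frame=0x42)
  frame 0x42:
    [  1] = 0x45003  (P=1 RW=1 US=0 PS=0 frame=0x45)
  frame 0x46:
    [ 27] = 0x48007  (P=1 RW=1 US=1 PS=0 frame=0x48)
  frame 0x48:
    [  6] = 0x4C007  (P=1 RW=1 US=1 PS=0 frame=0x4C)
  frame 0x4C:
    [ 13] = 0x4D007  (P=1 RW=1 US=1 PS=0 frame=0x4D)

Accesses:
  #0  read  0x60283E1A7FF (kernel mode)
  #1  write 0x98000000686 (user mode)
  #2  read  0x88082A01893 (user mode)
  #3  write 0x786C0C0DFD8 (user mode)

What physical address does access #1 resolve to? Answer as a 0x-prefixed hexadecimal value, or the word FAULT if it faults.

Per-access translation:
#0 VA=0x60283E1A7FF (r,kernel):
  [0] read 0x2F idx=12: raw=0x32007 flags P=1 W=1 U=1 S=0
  [1] read 0x32 idx=10: raw=0x34007 flags P=1 W=1 U=1 S=0
  [2] read 0x34 idx=31: raw=0x38007 flags P=1 W=1 U=1 S=0
  [3] read 0x38 idx=26: raw=0x3B007 flags P=1 W=1 U=1 S=0
  ✓ 0x3B7FF  — 4 lookups
#1 VA=0x98000000686 (w,user):
  [0] read 0x2F idx=19: raw=0x3D007 flags P=1 W=1 U=1 S=0
  [1] read 0x3D idx=0: raw=0x15002 flags P=0 W=1 U=0 S=0
  ✗ PAGE_NOT_PRESENT  [2 reads]
#2 VA=0x88082A01893 (r,user):
  [0] read 0x2F idx=17: raw=0x3F007 flags P=1 W=1 U=1 S=0
  [1] read 0x3F idx=2: raw=0x41007 flags P=1 W=1 U=1 S=0
  [2] read 0x41 idx=21: raw=0x42007 flags P=1 W=1 U=1 S=0
  [3] read 0x42 idx=1: raw=0x45003 flags P=1 W=1 U=0 S=0
  ✗ PROTECTION_VIOLATION  [4 reads]
#3 VA=0x786C0C0DFD8 (w,user):
  [0] read 0x2F idx=15: raw=0x46007 flags P=1 W=1 U=1 S=0
  [1] read 0x46 idx=27: raw=0x48007 flags P=1 W=1 U=1 S=0
  [2] read 0x48 idx=6: raw=0x4C007 flags P=1 W=1 U=1 S=0
  [3] read 0x4C idx=13: raw=0x4D007 flags P=1 W=1 U=1 S=0
  ✓ 0x4DFD8  — 4 lookups

Access #1 PA: FAULT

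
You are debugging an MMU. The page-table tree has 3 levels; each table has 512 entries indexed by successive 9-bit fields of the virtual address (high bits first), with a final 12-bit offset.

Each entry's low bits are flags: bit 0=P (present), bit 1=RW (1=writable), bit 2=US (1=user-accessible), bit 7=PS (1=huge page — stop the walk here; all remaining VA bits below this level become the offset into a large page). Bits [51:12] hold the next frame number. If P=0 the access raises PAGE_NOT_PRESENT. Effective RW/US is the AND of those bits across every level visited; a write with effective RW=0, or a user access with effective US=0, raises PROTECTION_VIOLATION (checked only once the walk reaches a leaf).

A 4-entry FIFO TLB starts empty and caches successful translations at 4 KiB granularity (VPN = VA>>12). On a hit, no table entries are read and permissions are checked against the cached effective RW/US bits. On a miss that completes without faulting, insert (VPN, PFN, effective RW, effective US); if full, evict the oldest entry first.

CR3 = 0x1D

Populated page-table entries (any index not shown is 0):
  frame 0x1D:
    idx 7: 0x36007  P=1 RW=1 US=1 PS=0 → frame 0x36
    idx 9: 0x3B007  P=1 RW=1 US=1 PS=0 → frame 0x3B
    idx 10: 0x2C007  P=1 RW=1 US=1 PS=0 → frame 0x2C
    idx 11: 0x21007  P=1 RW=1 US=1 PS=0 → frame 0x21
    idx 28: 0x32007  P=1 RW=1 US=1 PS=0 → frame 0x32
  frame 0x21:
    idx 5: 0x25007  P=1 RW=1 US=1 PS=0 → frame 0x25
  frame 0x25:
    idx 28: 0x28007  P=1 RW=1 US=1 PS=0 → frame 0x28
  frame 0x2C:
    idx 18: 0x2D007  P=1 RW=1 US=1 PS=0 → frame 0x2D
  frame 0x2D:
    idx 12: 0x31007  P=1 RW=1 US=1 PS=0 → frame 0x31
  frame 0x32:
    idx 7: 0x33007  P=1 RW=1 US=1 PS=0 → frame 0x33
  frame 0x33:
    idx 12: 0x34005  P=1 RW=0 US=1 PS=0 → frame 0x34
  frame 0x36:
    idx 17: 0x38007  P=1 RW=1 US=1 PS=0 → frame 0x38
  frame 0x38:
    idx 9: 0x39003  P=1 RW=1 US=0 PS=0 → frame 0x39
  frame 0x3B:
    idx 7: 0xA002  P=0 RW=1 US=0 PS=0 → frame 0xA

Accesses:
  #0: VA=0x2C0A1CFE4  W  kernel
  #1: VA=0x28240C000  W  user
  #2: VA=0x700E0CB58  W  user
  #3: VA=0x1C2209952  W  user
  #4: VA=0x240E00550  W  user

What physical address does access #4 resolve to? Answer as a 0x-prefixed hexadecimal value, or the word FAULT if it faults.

Walk each access:
#0 VA=0x2C0A1CFE4 (w,kernel):
  L0 @0x1D[11] → 0x21007  P=1,RW=1,US=1,PS=0
  L1 @0x21[5] → 0x25007  P=1,RW=1,US=1,PS=0
  L2 @0x25[28] → 0x28007  P=1,RW=1,US=1,PS=0
  → PA=0x28FE4  (3 entries read)
#1 VA=0x28240C000 (w,user):
  L0 @0x1D[10] → 0x2C007  P=1,RW=1,US=1,PS=0
  L1 @0x2C[18] → 0x2D007  P=1,RW=1,US=1,PS=0
  L2 @0x2D[12] → 0x31007  P=1,RW=1,US=1,PS=0
  → PA=0x31000  (3 entries read)
#2 VA=0x700E0CB58 (w,user):
  L0 @0x1D[28] → 0x32007  P=1,RW=1,US=1,PS=0
  L1 @0x32[7] → 0x33007  P=1,RW=1,US=1,PS=0
  L2 @0x33[12] → 0x34005  P=1,RW=0,US=1,PS=0
  ✗ PROTECTION_VIOLATION  [3 reads]
#3 VA=0x1C2209952 (w,user):
  L0 @0x1D[7] → 0x36007  P=1,RW=1,US=1,PS=0
  L1 @0x36[17] → 0x38007  P=1,RW=1,US=1,PS=0
  L2 @0x38[9] → 0x39003  P=1,RW=1,US=0,PS=0
  ✗ PROTECTION_VIOLATION  [3 reads]
#4 VA=0x240E00550 (w,user):
  L0 @0x1D[9] → 0x3B007  P=1,RW=1,US=1,PS=0
  L1 @0x3B[7] → 0xA002  P=0,RW=1,US=0,PS=0
  ✗ PAGE_NOT_PRESENT  [2 reads]

Access #4 PA: FAULT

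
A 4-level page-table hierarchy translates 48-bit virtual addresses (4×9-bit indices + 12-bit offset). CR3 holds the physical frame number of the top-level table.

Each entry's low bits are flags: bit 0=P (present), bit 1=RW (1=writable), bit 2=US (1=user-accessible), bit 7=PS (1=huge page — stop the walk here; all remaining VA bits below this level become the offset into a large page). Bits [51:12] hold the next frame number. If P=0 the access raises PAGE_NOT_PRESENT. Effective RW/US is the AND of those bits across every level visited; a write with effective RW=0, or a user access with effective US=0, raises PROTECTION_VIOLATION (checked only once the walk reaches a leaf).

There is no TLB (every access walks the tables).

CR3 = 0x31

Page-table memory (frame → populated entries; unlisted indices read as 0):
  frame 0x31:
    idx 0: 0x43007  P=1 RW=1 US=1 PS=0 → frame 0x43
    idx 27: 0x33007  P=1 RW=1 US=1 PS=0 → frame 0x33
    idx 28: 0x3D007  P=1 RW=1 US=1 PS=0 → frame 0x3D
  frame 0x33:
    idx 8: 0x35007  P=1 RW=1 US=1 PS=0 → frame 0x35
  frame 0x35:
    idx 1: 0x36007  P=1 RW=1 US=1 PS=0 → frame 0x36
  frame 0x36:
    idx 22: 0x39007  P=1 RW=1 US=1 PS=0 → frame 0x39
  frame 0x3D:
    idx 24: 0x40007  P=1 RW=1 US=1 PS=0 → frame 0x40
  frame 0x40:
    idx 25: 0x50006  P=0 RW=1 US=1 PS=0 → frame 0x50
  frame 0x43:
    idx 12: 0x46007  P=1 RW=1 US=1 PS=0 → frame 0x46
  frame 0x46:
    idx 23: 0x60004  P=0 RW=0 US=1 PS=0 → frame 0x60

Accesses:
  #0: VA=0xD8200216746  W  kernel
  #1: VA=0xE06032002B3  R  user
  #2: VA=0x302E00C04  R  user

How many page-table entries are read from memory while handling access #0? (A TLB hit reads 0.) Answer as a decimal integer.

Walk each access:
#0 VA=0xD8200216746 (w,kernel):
  lvl0: tbl 0x31, slot 27 ⇒ 0x33007 (P1/RW1/US1/PS0)
  lvl1: tbl 0x33, slot 8 ⇒ 0x35007 (P1/RW1/US1/PS0)
  lvl2: tbl 0x35, slot 1 ⇒ 0x36007 (P1/RW1/US1/PS0)
  lvl3: tbl 0x36, slot 22 ⇒ 0x39007 (P1/RW1/US1/PS0)
  ⇒ phys 0x39746  [4 reads]
#1 VA=0xE06032002B3 (r,user):
  lvl0: tbl 0x31, slot 28 ⇒ 0x3D007 (P1/RW1/US1/PS0)
  lvl1: tbl 0x3D, slot 24 ⇒ 0x40007 (P1/RW1/US1/PS0)
  lvl2: tbl 0x40, slot 25 ⇒ 0x50006 (P0/RW1/US1/PS0)
  ✗ PAGE_NOT_PRESENT  [3 reads]
#2 VA=0x302E00C04 (r,user):
  lvl0: tbl 0x31, slot 0 ⇒ 0x43007 (P1/RW1/US1/PS0)
  lvl1: tbl 0x43, slot 12 ⇒ 0x46007 (P1/RW1/US1/PS0)
  lvl2: tbl 0x46, slot 23 ⇒ 0x60004 (P0/RW0/US1/PS0)
  ✗ PAGE_NOT_PRESENT  [3 reads]

Entries read for #0: 4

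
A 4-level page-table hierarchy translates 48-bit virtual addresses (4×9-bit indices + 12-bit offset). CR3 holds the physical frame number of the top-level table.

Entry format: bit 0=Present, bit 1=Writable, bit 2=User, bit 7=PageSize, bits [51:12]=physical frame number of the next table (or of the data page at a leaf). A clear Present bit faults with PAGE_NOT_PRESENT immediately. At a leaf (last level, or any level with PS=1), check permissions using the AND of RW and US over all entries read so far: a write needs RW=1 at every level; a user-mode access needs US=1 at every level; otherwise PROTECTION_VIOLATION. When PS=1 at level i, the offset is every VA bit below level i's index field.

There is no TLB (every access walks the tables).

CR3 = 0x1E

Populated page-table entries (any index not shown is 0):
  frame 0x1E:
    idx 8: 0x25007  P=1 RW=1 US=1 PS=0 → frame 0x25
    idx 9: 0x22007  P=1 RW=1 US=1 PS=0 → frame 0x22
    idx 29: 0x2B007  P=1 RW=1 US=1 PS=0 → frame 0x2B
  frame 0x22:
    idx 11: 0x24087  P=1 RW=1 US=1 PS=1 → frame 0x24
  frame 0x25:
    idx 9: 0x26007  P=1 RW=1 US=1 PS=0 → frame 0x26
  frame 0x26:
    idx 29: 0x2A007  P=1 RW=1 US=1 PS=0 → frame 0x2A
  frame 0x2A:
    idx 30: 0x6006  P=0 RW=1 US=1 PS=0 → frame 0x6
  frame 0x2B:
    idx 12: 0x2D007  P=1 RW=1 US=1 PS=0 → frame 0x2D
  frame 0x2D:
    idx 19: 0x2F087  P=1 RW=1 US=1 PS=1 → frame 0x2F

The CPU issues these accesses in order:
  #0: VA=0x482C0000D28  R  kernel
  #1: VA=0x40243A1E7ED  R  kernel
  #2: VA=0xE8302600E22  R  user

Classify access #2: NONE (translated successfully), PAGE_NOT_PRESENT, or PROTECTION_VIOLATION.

Trace:
#0 VA=0x482C0000D28 (r,kernel):
  L0: frame=0x1E idx=9 entry=0x22007 [P=1 RW=1 US=1 PS=0]
  L1: frame=0x22 idx=11 entry=0x24087 [P=1 RW=1 US=1 PS=1]
  → PA=0x24D28 (huge @L1)  (2 entries read)
#1 VA=0x40243A1E7ED (r,kernel):
  L0: frame=0x1E idx=8 entry=0x25007 [P=1 RW=1 US=1 PS=0]
  L1: frame=0x25 idx=9 entry=0x26007 [P=1 RW=1 US=1 PS=0]
  L2: frame=0x26 idx=29 entry=0x2A007 [P=1 RW=1 US=1 PS=0]
  L3: frame=0x2A idx=30 entry=0x6006 [P=0 RW=1 US=1 PS=0]
  ⇒ fault: PAGE_NOT_PRESENT  — 4 lookups
#2 VA=0xE8302600E22 (r,user):
  L0: frame=0x1E idx=29 entry=0x2B007 [P=1 RW=1 US=1 PS=0]
  L1: frame=0x2B idx=12 entry=0x2D007 [P=1 RW=1 US=1 PS=0]
  L2: frame=0x2D idx=19 entry=0x2F087 [P=1 RW=1 US=1 PS=1]
  → PA=0x2FE22 (huge @L2)  (3 entries read)

Access #2 fault: NONE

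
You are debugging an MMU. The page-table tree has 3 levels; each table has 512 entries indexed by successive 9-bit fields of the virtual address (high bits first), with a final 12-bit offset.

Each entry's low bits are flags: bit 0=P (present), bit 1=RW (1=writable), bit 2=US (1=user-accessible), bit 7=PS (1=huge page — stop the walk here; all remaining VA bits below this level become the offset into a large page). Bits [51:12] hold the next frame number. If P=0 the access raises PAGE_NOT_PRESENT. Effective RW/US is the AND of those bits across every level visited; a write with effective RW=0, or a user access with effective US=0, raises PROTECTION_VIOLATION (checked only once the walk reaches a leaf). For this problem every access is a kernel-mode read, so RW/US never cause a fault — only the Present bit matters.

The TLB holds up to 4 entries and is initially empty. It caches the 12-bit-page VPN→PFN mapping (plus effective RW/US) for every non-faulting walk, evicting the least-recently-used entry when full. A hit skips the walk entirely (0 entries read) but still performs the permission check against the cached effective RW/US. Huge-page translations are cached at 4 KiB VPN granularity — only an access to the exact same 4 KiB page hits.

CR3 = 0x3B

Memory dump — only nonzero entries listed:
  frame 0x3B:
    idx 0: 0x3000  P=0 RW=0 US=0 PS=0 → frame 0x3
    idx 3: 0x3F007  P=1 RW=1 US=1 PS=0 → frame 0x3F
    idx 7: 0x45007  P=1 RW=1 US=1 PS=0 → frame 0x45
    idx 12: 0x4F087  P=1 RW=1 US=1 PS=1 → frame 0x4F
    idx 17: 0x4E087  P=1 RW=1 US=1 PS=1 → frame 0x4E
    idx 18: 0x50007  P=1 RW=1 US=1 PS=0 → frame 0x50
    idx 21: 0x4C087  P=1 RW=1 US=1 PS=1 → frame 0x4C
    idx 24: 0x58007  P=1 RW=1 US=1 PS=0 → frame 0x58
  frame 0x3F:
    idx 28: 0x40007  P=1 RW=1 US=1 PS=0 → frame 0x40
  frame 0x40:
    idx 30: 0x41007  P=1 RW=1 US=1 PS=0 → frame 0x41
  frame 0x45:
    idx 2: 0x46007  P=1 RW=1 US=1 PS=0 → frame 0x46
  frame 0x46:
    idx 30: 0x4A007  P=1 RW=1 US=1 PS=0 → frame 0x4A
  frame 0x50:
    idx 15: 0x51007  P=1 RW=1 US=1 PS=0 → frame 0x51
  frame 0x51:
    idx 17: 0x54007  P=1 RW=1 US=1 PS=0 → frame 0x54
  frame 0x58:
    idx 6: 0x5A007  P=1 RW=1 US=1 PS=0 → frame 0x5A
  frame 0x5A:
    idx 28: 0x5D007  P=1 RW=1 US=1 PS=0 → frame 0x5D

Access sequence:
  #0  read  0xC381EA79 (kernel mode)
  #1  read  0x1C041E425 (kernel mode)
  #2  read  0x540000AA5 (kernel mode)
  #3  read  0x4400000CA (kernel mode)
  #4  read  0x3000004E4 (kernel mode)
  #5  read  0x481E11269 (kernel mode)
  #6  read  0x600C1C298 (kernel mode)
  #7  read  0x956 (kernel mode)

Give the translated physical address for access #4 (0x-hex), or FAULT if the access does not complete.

Per-access translation:
#0 VA=0xC381EA79 (r,kernel):
  L0: frame=0x3B idx=3 entry=0x3F007 [P=1 RW=1 US=1 PS=0]
  L1: frame=0x3F idx=28 entry=0x40007 [P=1 RW=1 US=1 PS=0]
  L2: frame=0x40 idx=30 entry=0x41007 [P=1 RW=1 US=1 PS=0]
  ✓ 0x41A79  — 3 lookups
#1 VA=0x1C041E425 (r,kernel):
  L0: frame=0x3B idx=7 entry=0x45007 [P=1 RW=1 US=1 PS=0]
  L1: frame=0x45 idx=2 entry=0x46007 [P=1 RW=1 US=1 PS=0]
  L2: frame=0x46 idx=30 entry=0x4A007 [P=1 RW=1 US=1 PS=0]
  ✓ 0x4A425  — 3 lookups
#2 VA=0x540000AA5 (r,kernel):
  L0: frame=0x3B idx=21 entry=0x4C087 [P=1 RW=1 US=1 PS=1]
  ✓ 0x4CAA5 (huge @L0)  — 1 lookups
#3 VA=0x4400000CA (r,kernel):
  L0: frame=0x3B idx=17 entry=0x4E087 [P=1 RW=1 US=1 PS=1]
  ✓ 0x4E0CA (huge @L0)  — 1 lookups
#4 VA=0x3000004E4 (r,kernel):
  L0: frame=0x3B idx=12 entry=0x4F087 [P=1 RW=1 US=1 PS=1]
  ✓ 0x4F4E4 (huge @L0)  — 1 lookups
#5 VA=0x481E11269 (r,kernel):
  L0: frame=0x3B idx=18 entry=0x50007 [P=1 RW=1 US=1 PS=0]
  L1: frame=0x50 idx=15 entry=0x51007 [P=1 RW=1 US=1 PS=0]
  L2: frame=0x51 idx=17 entry=0x54007 [P=1 RW=1 US=1 PS=0]
  ✓ 0x54269  — 3 lookups
#6 VA=0x600C1C298 (r,kernel):
  L0: frame=0x3B idx=24 entry=0x58007 [P=1 RW=1 US=1 PS=0]
  L1: frame=0x58 idx=6 entry=0x5A007 [P=1 RW=1 US=1 PS=0]
  L2: frame=0x5A idx=28 entry=0x5D007 [P=1 RW=1 US=1 PS=0]
  ✓ 0x5D298  — 3 lookups
#7 VA=0x956 (r,kernel):
  L0: frame=0x3B idx=0 entry=0x3000 [P=0 RW=0 US=0 PS=0]
  ✗ PAGE_NOT_PRESENT  [1 reads]

Access #4 PA: 0x4F4E4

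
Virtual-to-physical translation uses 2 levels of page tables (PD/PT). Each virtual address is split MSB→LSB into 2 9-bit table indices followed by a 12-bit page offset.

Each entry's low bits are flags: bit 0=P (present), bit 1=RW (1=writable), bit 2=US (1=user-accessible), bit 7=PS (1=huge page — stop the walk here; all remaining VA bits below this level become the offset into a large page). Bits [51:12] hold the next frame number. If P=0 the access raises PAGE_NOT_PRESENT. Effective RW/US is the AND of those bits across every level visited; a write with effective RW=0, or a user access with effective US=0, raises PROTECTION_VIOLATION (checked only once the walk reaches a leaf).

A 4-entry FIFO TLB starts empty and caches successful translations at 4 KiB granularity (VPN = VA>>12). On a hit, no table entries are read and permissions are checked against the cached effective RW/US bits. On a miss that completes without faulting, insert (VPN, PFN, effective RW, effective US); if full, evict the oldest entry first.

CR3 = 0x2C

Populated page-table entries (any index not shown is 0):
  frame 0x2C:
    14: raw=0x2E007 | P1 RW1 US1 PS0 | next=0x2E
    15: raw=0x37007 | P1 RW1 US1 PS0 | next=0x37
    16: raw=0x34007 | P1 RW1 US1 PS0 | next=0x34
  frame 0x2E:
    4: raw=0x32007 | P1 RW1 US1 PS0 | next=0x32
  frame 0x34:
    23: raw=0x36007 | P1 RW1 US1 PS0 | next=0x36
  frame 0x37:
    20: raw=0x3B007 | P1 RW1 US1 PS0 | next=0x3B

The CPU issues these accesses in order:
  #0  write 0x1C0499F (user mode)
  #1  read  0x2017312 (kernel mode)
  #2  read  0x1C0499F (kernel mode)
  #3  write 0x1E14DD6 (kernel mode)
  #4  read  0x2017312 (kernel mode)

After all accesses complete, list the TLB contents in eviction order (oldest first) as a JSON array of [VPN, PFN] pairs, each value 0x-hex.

Per-access translation:
#0 VA=0x1C0499F (w,user):
  lvl0: tbl 0x2C, slot 14 ⇒ 0x2E007 (P1/RW1/US1/PS0)
  lvl1: tbl 0x2E, slot 4 ⇒ 0x32007 (P1/RW1/US1/PS0)
  ✓ 0x3299F  — 2 lookups
#1 VA=0x2017312 (r,kernel):
  lvl0: tbl 0x2C, slot 16 ⇒ 0x34007 (P1/RW1/US1/PS0)
  lvl1: tbl 0x34, slot 23 ⇒ 0x36007 (P1/RW1/US1/PS0)
  ✓ 0x36312  — 2 lookups
#2 VA=0x1C0499F (r,kernel):
  TLB hit vpn=0x1C04 → PA=0x3299F
#3 VA=0x1E14DD6 (w,kernel):
  lvl0: tbl 0x2C, slot 15 ⇒ 0x37007 (P1/RW1/US1/PS0)
  lvl1: tbl 0x37, slot 20 ⇒ 0x3B007 (P1/RW1/US1/PS0)
  ✓ 0x3BDD6  — 2 lookups
#4 VA=0x2017312 (r,kernel):
  TLB hit vpn=0x2017 → PA=0x36312

TLB: [["0x1C04", "0x32"], ["0x2017", "0x36"], ["0x1E14", "0x3B"]]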